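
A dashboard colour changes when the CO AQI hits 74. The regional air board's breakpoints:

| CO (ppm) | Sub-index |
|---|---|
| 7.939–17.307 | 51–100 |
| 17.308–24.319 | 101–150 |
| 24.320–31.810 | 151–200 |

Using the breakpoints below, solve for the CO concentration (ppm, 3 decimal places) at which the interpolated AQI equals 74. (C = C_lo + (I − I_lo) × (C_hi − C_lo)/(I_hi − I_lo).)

AQI 74 lies in the 51–100 band, which corresponds to 7.939–17.307 ppm.
C = 7.939 + (74−51)×(17.307−7.939)/(100−51) = 7.939 + 23×9.368/49 ≈ 12.33622 ppm → 12.336 ppm to 3 dp.

12.336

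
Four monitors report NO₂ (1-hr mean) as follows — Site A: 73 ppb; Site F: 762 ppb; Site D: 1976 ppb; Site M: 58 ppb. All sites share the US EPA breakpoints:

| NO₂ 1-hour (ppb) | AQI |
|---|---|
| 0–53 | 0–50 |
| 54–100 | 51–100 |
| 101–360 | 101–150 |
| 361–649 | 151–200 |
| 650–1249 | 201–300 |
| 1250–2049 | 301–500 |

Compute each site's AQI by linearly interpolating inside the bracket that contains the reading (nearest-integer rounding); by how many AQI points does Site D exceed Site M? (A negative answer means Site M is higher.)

Site A: row 54–100 (AQI 51–100). (100−51)·(73−54)/(100−54) + 51 = 49·19/46 + 51 ≈ 71.24 → 71.
Site F: row 650–1249 (AQI 201–300). (300−201)·(762−650)/(1249−650) + 201 = 99·112/599 + 201 ≈ 219.51 → 220.
Site D: row 1250–2049 (AQI 301–500). (500−301)·(1976−1250)/(2049−1250) + 301 = 199·726/799 + 301 ≈ 481.82 → 482.
Site M 58: bracket 54–100 → index 51–100; slope 49/46, offset 4.
AQI = 51 + 49/46·4 ≈ 55.26 ⇒ 55.
AQIs: Site A=71, Site F=220, Site D=482, Site M=55. Site D (482) − Site M (55) = 427.

427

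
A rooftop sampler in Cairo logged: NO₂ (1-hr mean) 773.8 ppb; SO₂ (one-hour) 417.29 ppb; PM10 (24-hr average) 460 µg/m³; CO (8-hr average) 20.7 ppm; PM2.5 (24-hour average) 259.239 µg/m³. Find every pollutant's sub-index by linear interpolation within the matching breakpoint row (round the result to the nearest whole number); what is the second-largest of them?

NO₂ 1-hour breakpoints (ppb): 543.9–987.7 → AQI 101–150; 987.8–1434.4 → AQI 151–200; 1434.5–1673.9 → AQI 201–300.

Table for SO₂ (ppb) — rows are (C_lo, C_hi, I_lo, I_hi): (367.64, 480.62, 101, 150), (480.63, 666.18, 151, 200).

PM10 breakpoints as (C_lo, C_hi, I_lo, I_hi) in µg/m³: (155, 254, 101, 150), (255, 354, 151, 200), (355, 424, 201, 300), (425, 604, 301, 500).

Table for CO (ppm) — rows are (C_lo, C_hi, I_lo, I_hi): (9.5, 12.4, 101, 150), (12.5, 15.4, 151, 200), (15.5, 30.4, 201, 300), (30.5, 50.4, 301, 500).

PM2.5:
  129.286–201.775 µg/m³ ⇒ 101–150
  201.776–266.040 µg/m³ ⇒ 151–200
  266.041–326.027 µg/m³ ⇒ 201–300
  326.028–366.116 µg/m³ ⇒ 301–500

236

NO₂ 773.8: bracket 543.9–987.7 → index 101–150; slope 49/443.8, offset 229.9.
AQI = 101 + 49/443.8·229.9 ≈ 126.38 ⇒ 126.
SO₂ 417.29: bracket 367.64–480.62 → index 101–150; slope 49/112.98, offset 49.65.
AQI = 101 + 49/112.98·49.65 ≈ 122.53 ⇒ 123.
PM10: 460 lies in 425–604, so I_lo=301, I_hi=500, C_lo=425, C_hi=604.
(500−301)/(604−425) × (460−425) + 301 = 199/179 × 35 + 301 ≈ 339.91 → 340.
CO: row 15.5–30.4 (AQI 201–300). (300−201)·(20.7−15.5)/(30.4−15.5) + 201 = 99·5.2/14.9 + 201 ≈ 235.55 → 236.
PM2.5 259.239: bracket 201.776–266.040 → index 151–200; slope 49/64.264, offset 57.463.
AQI = 151 + 49/64.264·57.463 ≈ 194.81 ⇒ 195.
Sub-indices: NO₂→126, SO₂→123, PM10→340, CO→236, PM2.5→195. Ranked high→low: 340, 236, 195, 126, 123. Second-highest sub-index = 236.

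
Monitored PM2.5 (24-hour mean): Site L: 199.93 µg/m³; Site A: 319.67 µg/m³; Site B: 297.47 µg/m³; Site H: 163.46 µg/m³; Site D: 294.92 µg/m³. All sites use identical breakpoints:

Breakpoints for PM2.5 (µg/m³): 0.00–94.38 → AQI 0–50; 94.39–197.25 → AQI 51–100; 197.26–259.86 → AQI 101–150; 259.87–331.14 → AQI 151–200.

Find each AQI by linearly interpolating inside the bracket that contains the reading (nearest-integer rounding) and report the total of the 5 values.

731

Site L: 199.93 lies in 197.26–259.86, so I_lo=101, I_hi=150, C_lo=197.26, C_hi=259.86.
(150−101)/(259.86−197.26) × (199.93−197.26) + 101 = 49/62.60 × 2.67 + 101 ≈ 103.09 → 103.
Site A: row 259.87–331.14 (AQI 151–200). (200−151)·(319.67−259.87)/(331.14−259.87) + 151 = 49·59.80/71.27 + 151 ≈ 192.11 → 192.
Site B 297.47: bracket 259.87–331.14 → index 151–200; slope 49/71.27, offset 37.60.
AQI = 151 + 49/71.27·37.60 ≈ 176.85 ⇒ 177.
Site H: 163.46 ∈ [94.39, 197.25] ↔ index [51, 100].
51 + (163.46−94.39)·(100−51)/(197.25−94.39) = 51 + 69.07·49/102.86 ≈ 83.90, so AQI = 84.
Site D: row 259.87–331.14 (AQI 151–200). (200−151)·(294.92−259.87)/(331.14−259.87) + 151 = 49·35.05/71.27 + 151 ≈ 175.10 → 175.
AQIs: Site L=103, Site A=192, Site B=177, Site H=84, Site D=175. Sum = 103 + 192 + 177 + 84 + 175 = 731.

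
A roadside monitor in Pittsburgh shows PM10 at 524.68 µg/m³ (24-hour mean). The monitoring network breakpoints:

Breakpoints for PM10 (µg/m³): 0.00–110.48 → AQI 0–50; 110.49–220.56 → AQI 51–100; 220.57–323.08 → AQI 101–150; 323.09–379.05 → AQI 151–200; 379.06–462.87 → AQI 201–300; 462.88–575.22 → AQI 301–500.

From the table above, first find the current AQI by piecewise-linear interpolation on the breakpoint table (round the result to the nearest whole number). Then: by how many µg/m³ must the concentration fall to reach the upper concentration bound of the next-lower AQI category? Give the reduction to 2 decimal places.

PM10 524.68: bracket 462.88–575.22 → index 301–500; slope 199/112.34, offset 61.80.
AQI = 301 + 199/112.34·61.80 ≈ 410.47 ⇒ 410.
Current AQI 410 is in the Hazardous range (301–500). The next-lower category tops out at AQI 300, whose upper concentration bound is 462.87 µg/m³.
Reduction needed = 524.68 − 462.87 = 61.81 µg/m³.

61.81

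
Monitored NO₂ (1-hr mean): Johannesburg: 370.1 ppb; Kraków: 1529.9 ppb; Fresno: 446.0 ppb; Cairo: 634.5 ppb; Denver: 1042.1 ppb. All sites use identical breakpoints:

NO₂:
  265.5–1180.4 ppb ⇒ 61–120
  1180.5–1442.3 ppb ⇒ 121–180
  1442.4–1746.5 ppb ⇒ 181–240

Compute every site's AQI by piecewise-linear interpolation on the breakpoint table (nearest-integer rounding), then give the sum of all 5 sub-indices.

Johannesburg: 370.1 lies in 265.5–1180.4, so I_lo=61, I_hi=120, C_lo=265.5, C_hi=1180.4.
(120−61)/(1180.4−265.5) × (370.1−265.5) + 61 = 59/914.9 × 104.6 + 61 ≈ 67.75 → 68.
Kraków 1529.9: bracket 1442.4–1746.5 → index 181–240; slope 59/304.1, offset 87.5.
AQI = 181 + 59/304.1·87.5 ≈ 197.98 ⇒ 198.
Fresno: 446.0 lies in 265.5–1180.4, so I_lo=61, I_hi=120, C_lo=265.5, C_hi=1180.4.
(120−61)/(1180.4−265.5) × (446.0−265.5) + 61 = 59/914.9 × 180.5 + 61 ≈ 72.64 → 73.
Cairo: 634.5 ∈ [265.5, 1180.4] ↔ index [61, 120].
61 + (634.5−265.5)·(120−61)/(1180.4−265.5) = 61 + 369.0·59/914.9 ≈ 84.80, so AQI = 85.
Denver: 1042.1 ∈ [265.5, 1180.4] ↔ index [61, 120].
61 + (1042.1−265.5)·(120−61)/(1180.4−265.5) = 61 + 776.6·59/914.9 ≈ 111.08, so AQI = 111.
AQIs: Johannesburg=68, Kraków=198, Fresno=73, Cairo=85, Denver=111. Sum = 68 + 198 + 73 + 85 + 111 = 535.

535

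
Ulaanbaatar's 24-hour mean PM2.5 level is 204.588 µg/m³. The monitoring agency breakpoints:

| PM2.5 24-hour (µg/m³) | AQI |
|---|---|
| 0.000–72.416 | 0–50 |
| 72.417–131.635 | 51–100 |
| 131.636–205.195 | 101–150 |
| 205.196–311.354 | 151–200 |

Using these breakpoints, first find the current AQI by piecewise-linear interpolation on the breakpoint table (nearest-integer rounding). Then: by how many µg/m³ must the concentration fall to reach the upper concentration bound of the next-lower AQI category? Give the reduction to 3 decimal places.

72.953

PM2.5: 204.588 lies in 131.636–205.195, so I_lo=101, I_hi=150, C_lo=131.636, C_hi=205.195.
(150−101)/(205.195−131.636) × (204.588−131.636) + 101 = 49/73.559 × 72.952 + 101 ≈ 149.60 → 150.
Current AQI 150 is in the Unhealthy for Sensitive Groups range (101–150). The next-lower category tops out at AQI 100, whose upper concentration bound is 131.635 µg/m³.
Reduction needed = 204.588 − 131.635 = 72.953 µg/m³.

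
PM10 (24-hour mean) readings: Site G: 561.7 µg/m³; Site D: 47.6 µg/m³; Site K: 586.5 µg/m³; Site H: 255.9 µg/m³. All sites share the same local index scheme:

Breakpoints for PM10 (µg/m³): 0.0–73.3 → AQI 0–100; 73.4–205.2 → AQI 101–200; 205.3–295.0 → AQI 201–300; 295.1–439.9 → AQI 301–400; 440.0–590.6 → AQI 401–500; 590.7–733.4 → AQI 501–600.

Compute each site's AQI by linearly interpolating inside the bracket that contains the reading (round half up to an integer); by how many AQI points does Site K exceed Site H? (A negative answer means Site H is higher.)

Site G: 561.7 ∈ [440.0, 590.6] ↔ index [401, 500].
401 + (561.7−440.0)·(500−401)/(590.6−440.0) = 401 + 121.7·99/150.6 ≈ 481.00, so AQI = 481.
Site D: 47.6 ∈ [0.0, 73.3] ↔ index [0, 100].
0 + (47.6−0.0)·(100−0)/(73.3−0.0) = 0 + 47.6·100/73.3 ≈ 64.94, so AQI = 65.
Site K 586.5: bracket 440.0–590.6 → index 401–500; slope 99/150.6, offset 146.5.
AQI = 401 + 99/150.6·146.5 ≈ 497.30 ⇒ 497.
Site H: 255.9 ∈ [205.3, 295.0] ↔ index [201, 300].
201 + (255.9−205.3)·(300−201)/(295.0−205.3) = 201 + 50.6·99/89.7 ≈ 256.85, so AQI = 257.
AQIs: Site G=481, Site D=65, Site K=497, Site H=257. Site K (497) − Site H (257) = 240.

240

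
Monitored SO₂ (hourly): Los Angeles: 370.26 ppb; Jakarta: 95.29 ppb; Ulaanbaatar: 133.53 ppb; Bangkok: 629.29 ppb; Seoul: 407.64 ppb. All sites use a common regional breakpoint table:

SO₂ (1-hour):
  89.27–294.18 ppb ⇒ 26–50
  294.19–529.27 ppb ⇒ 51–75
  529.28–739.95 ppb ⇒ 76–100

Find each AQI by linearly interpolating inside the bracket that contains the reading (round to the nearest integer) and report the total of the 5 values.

Los Angeles: 370.26 ∈ [294.19, 529.27] ↔ index [51, 75].
51 + (370.26−294.19)·(75−51)/(529.27−294.19) = 51 + 76.07·24/235.08 ≈ 58.77, so AQI = 59.
Jakarta: row 89.27–294.18 (AQI 26–50). (50−26)·(95.29−89.27)/(294.18−89.27) + 26 = 24·6.02/204.91 + 26 ≈ 26.71 → 27.
Ulaanbaatar 133.53: bracket 89.27–294.18 → index 26–50; slope 24/204.91, offset 44.26.
AQI = 26 + 24/204.91·44.26 ≈ 31.18 ⇒ 31.
Bangkok: 629.29 lies in 529.28–739.95, so I_lo=76, I_hi=100, C_lo=529.28, C_hi=739.95.
(100−76)/(739.95−529.28) × (629.29−529.28) + 76 = 24/210.67 × 100.01 + 76 ≈ 87.39 → 87.
Seoul 407.64: bracket 294.19–529.27 → index 51–75; slope 24/235.08, offset 113.45.
AQI = 51 + 24/235.08·113.45 ≈ 62.58 ⇒ 63.
AQIs: Los Angeles=59, Jakarta=27, Ulaanbaatar=31, Bangkok=87, Seoul=63. Sum = 59 + 27 + 31 + 87 + 63 = 267.

267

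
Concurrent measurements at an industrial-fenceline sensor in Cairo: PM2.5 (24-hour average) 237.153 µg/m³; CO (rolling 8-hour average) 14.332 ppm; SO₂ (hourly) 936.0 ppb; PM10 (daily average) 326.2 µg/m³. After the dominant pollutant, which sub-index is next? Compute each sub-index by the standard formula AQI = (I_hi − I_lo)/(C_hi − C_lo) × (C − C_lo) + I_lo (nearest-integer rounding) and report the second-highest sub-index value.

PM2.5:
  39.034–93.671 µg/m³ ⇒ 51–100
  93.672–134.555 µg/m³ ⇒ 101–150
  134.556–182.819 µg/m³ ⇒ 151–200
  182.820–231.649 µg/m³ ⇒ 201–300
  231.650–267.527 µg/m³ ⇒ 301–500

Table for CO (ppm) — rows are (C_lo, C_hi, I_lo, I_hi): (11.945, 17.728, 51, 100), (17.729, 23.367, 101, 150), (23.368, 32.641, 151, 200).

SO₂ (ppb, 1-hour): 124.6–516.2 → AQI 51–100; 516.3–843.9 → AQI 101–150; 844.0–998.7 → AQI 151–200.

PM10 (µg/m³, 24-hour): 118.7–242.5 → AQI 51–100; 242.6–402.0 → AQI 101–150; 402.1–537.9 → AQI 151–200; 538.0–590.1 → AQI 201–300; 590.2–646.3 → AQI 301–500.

180

PM2.5: 237.153 ∈ [231.650, 267.527] ↔ index [301, 500].
301 + (237.153−231.650)·(500−301)/(267.527−231.650) = 301 + 5.503·199/35.877 ≈ 331.52, so AQI = 332.
CO: 14.332 ∈ [11.945, 17.728] ↔ index [51, 100].
51 + (14.332−11.945)·(100−51)/(17.728−11.945) = 51 + 2.387·49/5.783 ≈ 71.23, so AQI = 71.
SO₂: 936.0 ∈ [844.0, 998.7] ↔ index [151, 200].
151 + (936.0−844.0)·(200−151)/(998.7−844.0) = 151 + 92.0·49/154.7 ≈ 180.14, so AQI = 180.
PM10 326.2: bracket 242.6–402.0 → index 101–150; slope 49/159.4, offset 83.6.
AQI = 101 + 49/159.4·83.6 ≈ 126.70 ⇒ 127.
Sub-indices: PM2.5→332, CO→71, SO₂→180, PM10→127. Ranked high→low: 332, 180, 127, 71. Second-highest sub-index = 180.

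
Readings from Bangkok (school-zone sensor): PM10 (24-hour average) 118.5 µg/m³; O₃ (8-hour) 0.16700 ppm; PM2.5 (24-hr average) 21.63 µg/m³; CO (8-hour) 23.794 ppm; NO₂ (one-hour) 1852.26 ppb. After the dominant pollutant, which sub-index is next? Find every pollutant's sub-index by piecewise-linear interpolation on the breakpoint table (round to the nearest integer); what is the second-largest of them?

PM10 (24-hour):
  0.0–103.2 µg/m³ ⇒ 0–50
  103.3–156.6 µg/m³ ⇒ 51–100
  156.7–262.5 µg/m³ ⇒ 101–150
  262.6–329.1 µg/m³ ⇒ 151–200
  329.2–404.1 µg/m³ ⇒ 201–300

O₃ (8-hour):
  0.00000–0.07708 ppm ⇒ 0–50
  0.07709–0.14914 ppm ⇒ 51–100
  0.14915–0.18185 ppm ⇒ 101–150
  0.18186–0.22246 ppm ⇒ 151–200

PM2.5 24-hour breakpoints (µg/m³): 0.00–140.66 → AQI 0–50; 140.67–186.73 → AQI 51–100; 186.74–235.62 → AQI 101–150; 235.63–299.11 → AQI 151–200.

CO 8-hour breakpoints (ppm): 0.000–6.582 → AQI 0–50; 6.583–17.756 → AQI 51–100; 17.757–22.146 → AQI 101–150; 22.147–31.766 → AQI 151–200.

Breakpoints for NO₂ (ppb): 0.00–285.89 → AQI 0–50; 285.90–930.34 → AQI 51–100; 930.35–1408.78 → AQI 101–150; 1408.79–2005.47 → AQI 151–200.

159

PM10: row 103.3–156.6 (AQI 51–100). (100−51)·(118.5−103.3)/(156.6−103.3) + 51 = 49·15.2/53.3 + 51 ≈ 64.97 → 65.
O₃ 0.16700: bracket 0.14915–0.18185 → index 101–150; slope 49/0.03270, offset 0.01785.
AQI = 101 + 49/0.03270·0.01785 ≈ 127.75 ⇒ 128.
PM2.5: 21.63 ∈ [0.00, 140.66] ↔ index [0, 50].
0 + (21.63−0.00)·(50−0)/(140.66−0.00) = 0 + 21.63·50/140.66 ≈ 7.69, so AQI = 8.
CO: row 22.147–31.766 (AQI 151–200). (200−151)·(23.794−22.147)/(31.766−22.147) + 151 = 49·1.647/9.619 + 151 ≈ 159.39 → 159.
NO₂ 1852.26: bracket 1408.79–2005.47 → index 151–200; slope 49/596.68, offset 443.47.
AQI = 151 + 49/596.68·443.47 ≈ 187.42 ⇒ 187.
Sub-indices: PM10→65, O₃→128, PM2.5→8, CO→159, NO₂→187. Ranked high→low: 187, 159, 128, 65, 8. Second-highest sub-index = 159.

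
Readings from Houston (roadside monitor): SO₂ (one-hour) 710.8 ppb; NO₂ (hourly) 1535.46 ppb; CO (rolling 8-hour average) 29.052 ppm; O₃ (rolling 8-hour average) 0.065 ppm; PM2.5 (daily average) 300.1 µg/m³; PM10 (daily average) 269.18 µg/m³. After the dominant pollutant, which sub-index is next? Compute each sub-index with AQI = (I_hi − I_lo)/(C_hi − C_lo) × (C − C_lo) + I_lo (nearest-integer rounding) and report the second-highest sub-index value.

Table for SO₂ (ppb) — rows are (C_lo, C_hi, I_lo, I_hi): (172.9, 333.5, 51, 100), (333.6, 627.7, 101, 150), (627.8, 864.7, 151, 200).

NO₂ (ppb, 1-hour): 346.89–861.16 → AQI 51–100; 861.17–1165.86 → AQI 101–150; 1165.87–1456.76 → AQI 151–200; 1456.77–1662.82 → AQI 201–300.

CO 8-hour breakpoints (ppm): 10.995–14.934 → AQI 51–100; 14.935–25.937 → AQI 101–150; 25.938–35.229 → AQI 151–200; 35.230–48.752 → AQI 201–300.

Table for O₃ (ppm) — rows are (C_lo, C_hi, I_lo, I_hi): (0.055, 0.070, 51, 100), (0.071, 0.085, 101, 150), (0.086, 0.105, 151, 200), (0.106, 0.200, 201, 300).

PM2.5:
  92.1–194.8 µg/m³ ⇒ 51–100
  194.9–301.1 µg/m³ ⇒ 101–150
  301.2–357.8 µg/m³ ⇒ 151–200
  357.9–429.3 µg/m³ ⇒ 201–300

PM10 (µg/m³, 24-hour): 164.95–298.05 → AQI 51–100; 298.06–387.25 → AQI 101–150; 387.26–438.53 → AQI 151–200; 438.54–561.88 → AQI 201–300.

168

SO₂: row 627.8–864.7 (AQI 151–200). (200−151)·(710.8−627.8)/(864.7−627.8) + 151 = 49·83.0/236.9 + 151 ≈ 168.17 → 168.
NO₂ 1535.46: bracket 1456.77–1662.82 → index 201–300; slope 99/206.05, offset 78.69.
AQI = 201 + 99/206.05·78.69 ≈ 238.81 ⇒ 239.
CO: row 25.938–35.229 (AQI 151–200). (200−151)·(29.052−25.938)/(35.229−25.938) + 151 = 49·3.114/9.291 + 151 ≈ 167.42 → 167.
O₃: 0.065 lies in 0.055–0.070, so I_lo=51, I_hi=100, C_lo=0.055, C_hi=0.070.
(100−51)/(0.070−0.055) × (0.065−0.055) + 51 = 49/0.015 × 0.010 + 51 ≈ 83.67 → 84.
PM2.5: row 194.9–301.1 (AQI 101–150). (150−101)·(300.1−194.9)/(301.1−194.9) + 101 = 49·105.2/106.2 + 101 ≈ 149.54 → 150.
PM10: 269.18 ∈ [164.95, 298.05] ↔ index [51, 100].
51 + (269.18−164.95)·(100−51)/(298.05−164.95) = 51 + 104.23·49/133.10 ≈ 89.37, so AQI = 89.
Sub-indices: SO₂→168, NO₂→239, CO→167, O₃→84, PM2.5→150, PM10→89. Ranked high→low: 239, 168, 167, 150, 89, 84. Second-highest sub-index = 168.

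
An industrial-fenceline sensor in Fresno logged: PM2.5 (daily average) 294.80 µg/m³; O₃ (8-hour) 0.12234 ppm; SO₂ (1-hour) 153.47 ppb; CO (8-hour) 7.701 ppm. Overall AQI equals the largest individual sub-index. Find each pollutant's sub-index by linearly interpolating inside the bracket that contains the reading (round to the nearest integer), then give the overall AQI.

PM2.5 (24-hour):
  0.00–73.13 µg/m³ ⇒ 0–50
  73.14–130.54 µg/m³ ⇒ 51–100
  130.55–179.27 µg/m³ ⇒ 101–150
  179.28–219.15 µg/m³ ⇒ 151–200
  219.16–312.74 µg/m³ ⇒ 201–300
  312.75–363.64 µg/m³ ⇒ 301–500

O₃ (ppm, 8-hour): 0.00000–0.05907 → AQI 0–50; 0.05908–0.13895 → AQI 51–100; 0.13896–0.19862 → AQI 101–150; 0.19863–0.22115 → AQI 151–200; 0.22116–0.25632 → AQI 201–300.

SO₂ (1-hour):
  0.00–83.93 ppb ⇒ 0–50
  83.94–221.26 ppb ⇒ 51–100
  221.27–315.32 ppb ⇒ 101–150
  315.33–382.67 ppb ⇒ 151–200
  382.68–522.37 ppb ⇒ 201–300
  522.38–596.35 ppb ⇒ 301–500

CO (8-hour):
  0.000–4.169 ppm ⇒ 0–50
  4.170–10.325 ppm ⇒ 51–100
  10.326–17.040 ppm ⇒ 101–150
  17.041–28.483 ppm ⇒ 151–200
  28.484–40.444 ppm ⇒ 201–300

PM2.5: 294.80 lies in 219.16–312.74, so I_lo=201, I_hi=300, C_lo=219.16, C_hi=312.74.
(300−201)/(312.74−219.16) × (294.80−219.16) + 201 = 99/93.58 × 75.64 + 201 ≈ 281.02 → 281.
O₃ 0.12234: bracket 0.05908–0.13895 → index 51–100; slope 49/0.07987, offset 0.06326.
AQI = 51 + 49/0.07987·0.06326 ≈ 89.81 ⇒ 90.
SO₂: 153.47 lies in 83.94–221.26, so I_lo=51, I_hi=100, C_lo=83.94, C_hi=221.26.
(100−51)/(221.26−83.94) × (153.47−83.94) + 51 = 49/137.32 × 69.53 + 51 ≈ 75.81 → 76.
CO: row 4.170–10.325 (AQI 51–100). (100−51)·(7.701−4.170)/(10.325−4.170) + 51 = 49·3.531/6.155 + 51 ≈ 79.11 → 79.
Sub-indices: PM2.5→281, O₃→90, SO₂→76, CO→79. Overall AQI = max = 281; dominant pollutant is PM2.5.

281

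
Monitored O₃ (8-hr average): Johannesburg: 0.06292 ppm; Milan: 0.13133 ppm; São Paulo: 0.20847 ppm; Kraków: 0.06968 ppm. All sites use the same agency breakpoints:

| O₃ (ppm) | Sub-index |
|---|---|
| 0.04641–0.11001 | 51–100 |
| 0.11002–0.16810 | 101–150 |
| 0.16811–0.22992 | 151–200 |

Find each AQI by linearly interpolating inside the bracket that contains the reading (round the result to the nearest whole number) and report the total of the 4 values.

435

Johannesburg: 0.06292 ∈ [0.04641, 0.11001] ↔ index [51, 100].
51 + (0.06292−0.04641)·(100−51)/(0.11001−0.04641) = 51 + 0.01651·49/0.06360 ≈ 63.72, so AQI = 64.
Milan: row 0.11002–0.16810 (AQI 101–150). (150−101)·(0.13133−0.11002)/(0.16810−0.11002) + 101 = 49·0.02131/0.05808 + 101 ≈ 118.98 → 119.
São Paulo 0.20847: bracket 0.16811–0.22992 → index 151–200; slope 49/0.06181, offset 0.04036.
AQI = 151 + 49/0.06181·0.04036 ≈ 183.00 ⇒ 183.
Kraków: row 0.04641–0.11001 (AQI 51–100). (100−51)·(0.06968−0.04641)/(0.11001−0.04641) + 51 = 49·0.02327/0.06360 + 51 ≈ 68.93 → 69.
AQIs: Johannesburg=64, Milan=119, São Paulo=183, Kraków=69. Sum = 64 + 119 + 183 + 69 = 435.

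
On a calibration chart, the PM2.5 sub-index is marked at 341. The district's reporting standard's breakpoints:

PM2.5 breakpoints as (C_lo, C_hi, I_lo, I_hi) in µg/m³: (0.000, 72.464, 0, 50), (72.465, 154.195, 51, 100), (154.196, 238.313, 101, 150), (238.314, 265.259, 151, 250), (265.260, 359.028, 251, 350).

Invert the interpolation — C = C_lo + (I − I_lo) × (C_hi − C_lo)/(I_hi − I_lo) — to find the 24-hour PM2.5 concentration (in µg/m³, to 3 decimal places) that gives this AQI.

AQI 341 lies in the 251–350 band, which corresponds to 265.260–359.028 µg/m³.
C = 265.260 + (341−251)×(359.028−265.260)/(350−251) = 265.260 + 90×93.768/99 ≈ 350.50364 µg/m³ → 350.504 µg/m³ to 3 dp.

350.504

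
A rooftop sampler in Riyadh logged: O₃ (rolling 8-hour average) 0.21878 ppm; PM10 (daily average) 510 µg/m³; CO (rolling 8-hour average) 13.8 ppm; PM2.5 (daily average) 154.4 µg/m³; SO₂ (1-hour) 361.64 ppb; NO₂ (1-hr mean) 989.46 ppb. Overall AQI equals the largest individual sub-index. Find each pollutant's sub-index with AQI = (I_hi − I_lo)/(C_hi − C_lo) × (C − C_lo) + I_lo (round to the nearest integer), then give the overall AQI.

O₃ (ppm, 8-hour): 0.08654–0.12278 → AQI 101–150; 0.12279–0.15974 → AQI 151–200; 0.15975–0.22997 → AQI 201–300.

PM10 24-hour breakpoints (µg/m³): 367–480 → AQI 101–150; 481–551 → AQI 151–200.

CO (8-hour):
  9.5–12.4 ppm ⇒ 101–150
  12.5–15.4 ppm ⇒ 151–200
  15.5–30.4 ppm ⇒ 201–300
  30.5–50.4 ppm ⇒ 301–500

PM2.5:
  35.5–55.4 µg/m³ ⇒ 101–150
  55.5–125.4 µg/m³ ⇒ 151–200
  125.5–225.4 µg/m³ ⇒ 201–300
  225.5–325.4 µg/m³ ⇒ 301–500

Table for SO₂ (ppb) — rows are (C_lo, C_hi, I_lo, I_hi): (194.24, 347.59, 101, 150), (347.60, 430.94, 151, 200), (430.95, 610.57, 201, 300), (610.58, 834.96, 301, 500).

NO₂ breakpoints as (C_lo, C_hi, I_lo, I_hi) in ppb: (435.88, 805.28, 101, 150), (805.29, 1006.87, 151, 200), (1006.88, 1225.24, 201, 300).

O₃: 0.21878 lies in 0.15975–0.22997, so I_lo=201, I_hi=300, C_lo=0.15975, C_hi=0.22997.
(300−201)/(0.22997−0.15975) × (0.21878−0.15975) + 201 = 99/0.07022 × 0.05903 + 201 ≈ 284.22 → 284.
PM10 510: bracket 481–551 → index 151–200; slope 49/70, offset 29.
AQI = 151 + 49/70·29 ≈ 171.30 ⇒ 171.
CO: 13.8 ∈ [12.5, 15.4] ↔ index [151, 200].
151 + (13.8−12.5)·(200−151)/(15.4−12.5) = 151 + 1.3·49/2.9 ≈ 172.97, so AQI = 173.
PM2.5: 154.4 lies in 125.5–225.4, so I_lo=201, I_hi=300, C_lo=125.5, C_hi=225.4.
(300−201)/(225.4−125.5) × (154.4−125.5) + 201 = 99/99.9 × 28.9 + 201 ≈ 229.64 → 230.
SO₂: row 347.60–430.94 (AQI 151–200). (200−151)·(361.64−347.60)/(430.94−347.60) + 151 = 49·14.04/83.34 + 151 ≈ 159.25 → 159.
NO₂ 989.46: bracket 805.29–1006.87 → index 151–200; slope 49/201.58, offset 184.17.
AQI = 151 + 49/201.58·184.17 ≈ 195.77 ⇒ 196.
Sub-indices: O₃→284, PM10→171, CO→173, PM2.5→230, SO₂→159, NO₂→196. Overall AQI = max = 284; dominant pollutant is O₃.

284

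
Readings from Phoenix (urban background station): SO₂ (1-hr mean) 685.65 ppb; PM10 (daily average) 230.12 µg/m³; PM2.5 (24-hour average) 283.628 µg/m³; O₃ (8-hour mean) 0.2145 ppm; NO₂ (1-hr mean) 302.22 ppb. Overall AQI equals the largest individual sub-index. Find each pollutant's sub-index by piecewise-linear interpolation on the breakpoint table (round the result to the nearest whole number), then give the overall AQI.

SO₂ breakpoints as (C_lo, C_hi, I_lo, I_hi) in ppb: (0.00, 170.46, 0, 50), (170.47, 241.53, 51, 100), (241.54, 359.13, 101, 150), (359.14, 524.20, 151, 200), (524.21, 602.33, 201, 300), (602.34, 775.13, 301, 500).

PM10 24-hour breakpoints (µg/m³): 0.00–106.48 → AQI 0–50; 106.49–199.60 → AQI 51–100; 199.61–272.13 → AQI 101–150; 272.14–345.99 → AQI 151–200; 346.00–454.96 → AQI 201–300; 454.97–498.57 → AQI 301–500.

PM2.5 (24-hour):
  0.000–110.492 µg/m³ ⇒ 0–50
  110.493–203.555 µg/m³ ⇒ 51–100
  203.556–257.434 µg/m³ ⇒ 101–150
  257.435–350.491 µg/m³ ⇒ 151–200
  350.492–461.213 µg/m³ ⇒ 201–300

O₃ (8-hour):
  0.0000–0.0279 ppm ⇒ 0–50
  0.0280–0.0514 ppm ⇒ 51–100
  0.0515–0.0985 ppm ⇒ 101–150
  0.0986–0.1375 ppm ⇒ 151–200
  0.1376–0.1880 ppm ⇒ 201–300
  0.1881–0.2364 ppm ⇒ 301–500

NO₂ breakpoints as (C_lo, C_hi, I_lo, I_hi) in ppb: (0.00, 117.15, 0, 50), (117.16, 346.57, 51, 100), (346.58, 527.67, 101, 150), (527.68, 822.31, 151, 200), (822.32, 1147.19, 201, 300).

SO₂: 685.65 ∈ [602.34, 775.13] ↔ index [301, 500].
301 + (685.65−602.34)·(500−301)/(775.13−602.34) = 301 + 83.31·199/172.79 ≈ 396.95, so AQI = 397.
PM10 230.12: bracket 199.61–272.13 → index 101–150; slope 49/72.52, offset 30.51.
AQI = 101 + 49/72.52·30.51 ≈ 121.61 ⇒ 122.
PM2.5 283.628: bracket 257.435–350.491 → index 151–200; slope 49/93.056, offset 26.193.
AQI = 151 + 49/93.056·26.193 ≈ 164.79 ⇒ 165.
O₃: 0.2145 lies in 0.1881–0.2364, so I_lo=301, I_hi=500, C_lo=0.1881, C_hi=0.2364.
(500−301)/(0.2364−0.1881) × (0.2145−0.1881) + 301 = 199/0.0483 × 0.0264 + 301 ≈ 409.77 → 410.
NO₂ 302.22: bracket 117.16–346.57 → index 51–100; slope 49/229.41, offset 185.06.
AQI = 51 + 49/229.41·185.06 ≈ 90.53 ⇒ 91.
Sub-indices: SO₂→397, PM10→122, PM2.5→165, O₃→410, NO₂→91. Overall AQI = max = 410; dominant pollutant is O₃.

410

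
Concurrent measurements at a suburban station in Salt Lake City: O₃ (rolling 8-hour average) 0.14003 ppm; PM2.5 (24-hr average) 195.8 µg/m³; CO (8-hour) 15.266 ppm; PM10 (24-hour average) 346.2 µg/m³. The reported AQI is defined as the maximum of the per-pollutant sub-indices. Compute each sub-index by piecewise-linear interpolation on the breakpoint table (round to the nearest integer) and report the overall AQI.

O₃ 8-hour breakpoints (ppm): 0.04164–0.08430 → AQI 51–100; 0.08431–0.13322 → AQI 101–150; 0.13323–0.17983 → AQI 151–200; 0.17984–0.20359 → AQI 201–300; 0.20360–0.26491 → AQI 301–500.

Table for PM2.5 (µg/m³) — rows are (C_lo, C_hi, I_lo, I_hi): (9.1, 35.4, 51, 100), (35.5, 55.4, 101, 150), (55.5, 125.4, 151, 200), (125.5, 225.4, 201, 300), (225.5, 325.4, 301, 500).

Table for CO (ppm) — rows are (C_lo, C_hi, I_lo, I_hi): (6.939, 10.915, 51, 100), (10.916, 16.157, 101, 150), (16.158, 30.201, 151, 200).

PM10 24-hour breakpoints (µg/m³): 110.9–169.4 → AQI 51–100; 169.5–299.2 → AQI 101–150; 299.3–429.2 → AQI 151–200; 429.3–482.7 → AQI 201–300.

271

O₃: 0.14003 lies in 0.13323–0.17983, so I_lo=151, I_hi=200, C_lo=0.13323, C_hi=0.17983.
(200−151)/(0.17983−0.13323) × (0.14003−0.13323) + 151 = 49/0.04660 × 0.00680 + 151 ≈ 158.15 → 158.
PM2.5: 195.8 ∈ [125.5, 225.4] ↔ index [201, 300].
201 + (195.8−125.5)·(300−201)/(225.4−125.5) = 201 + 70.3·99/99.9 ≈ 270.67, so AQI = 271.
CO 15.266: bracket 10.916–16.157 → index 101–150; slope 49/5.241, offset 4.350.
AQI = 101 + 49/5.241·4.350 ≈ 141.67 ⇒ 142.
PM10: row 299.3–429.2 (AQI 151–200). (200−151)·(346.2−299.3)/(429.2−299.3) + 151 = 49·46.9/129.9 + 151 ≈ 168.69 → 169.
Sub-indices: O₃→158, PM2.5→271, CO→142, PM10→169. Overall AQI = max = 271; dominant pollutant is PM2.5.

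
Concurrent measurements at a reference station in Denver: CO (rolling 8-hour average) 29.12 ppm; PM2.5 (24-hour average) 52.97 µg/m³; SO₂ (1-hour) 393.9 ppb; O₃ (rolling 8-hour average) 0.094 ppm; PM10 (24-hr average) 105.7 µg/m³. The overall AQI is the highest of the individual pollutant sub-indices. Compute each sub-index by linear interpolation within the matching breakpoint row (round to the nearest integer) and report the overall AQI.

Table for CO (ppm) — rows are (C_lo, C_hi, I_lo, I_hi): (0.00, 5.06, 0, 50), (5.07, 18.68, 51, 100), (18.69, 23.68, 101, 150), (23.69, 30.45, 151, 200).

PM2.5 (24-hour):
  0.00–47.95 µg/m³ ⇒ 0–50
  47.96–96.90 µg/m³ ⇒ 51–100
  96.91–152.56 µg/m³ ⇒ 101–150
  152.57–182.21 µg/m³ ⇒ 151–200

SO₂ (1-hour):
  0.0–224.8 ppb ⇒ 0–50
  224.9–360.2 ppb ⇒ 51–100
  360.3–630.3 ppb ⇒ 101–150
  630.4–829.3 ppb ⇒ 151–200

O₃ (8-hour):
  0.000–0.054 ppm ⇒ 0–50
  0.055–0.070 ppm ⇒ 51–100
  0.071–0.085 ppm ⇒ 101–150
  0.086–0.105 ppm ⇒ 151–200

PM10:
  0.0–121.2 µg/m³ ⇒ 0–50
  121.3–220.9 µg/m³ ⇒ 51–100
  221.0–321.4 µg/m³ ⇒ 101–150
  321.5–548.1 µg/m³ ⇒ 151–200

190

CO: row 23.69–30.45 (AQI 151–200). (200−151)·(29.12−23.69)/(30.45−23.69) + 151 = 49·5.43/6.76 + 151 ≈ 190.36 → 190.
PM2.5: 52.97 ∈ [47.96, 96.90] ↔ index [51, 100].
51 + (52.97−47.96)·(100−51)/(96.90−47.96) = 51 + 5.01·49/48.94 ≈ 56.02, so AQI = 56.
SO₂: 393.9 ∈ [360.3, 630.3] ↔ index [101, 150].
101 + (393.9−360.3)·(150−101)/(630.3−360.3) = 101 + 33.6·49/270.0 ≈ 107.10, so AQI = 107.
O₃: row 0.086–0.105 (AQI 151–200). (200−151)·(0.094−0.086)/(0.105−0.086) + 151 = 49·0.008/0.019 + 151 ≈ 171.63 → 172.
PM10: 105.7 lies in 0.0–121.2, so I_lo=0, I_hi=50, C_lo=0.0, C_hi=121.2.
(50−0)/(121.2−0.0) × (105.7−0.0) + 0 = 50/121.2 × 105.7 + 0 ≈ 43.61 → 44.
Sub-indices: CO→190, PM2.5→56, SO₂→107, O₃→172, PM10→44. Overall AQI = max = 190; dominant pollutant is CO.
AQI 190: Unhealthy.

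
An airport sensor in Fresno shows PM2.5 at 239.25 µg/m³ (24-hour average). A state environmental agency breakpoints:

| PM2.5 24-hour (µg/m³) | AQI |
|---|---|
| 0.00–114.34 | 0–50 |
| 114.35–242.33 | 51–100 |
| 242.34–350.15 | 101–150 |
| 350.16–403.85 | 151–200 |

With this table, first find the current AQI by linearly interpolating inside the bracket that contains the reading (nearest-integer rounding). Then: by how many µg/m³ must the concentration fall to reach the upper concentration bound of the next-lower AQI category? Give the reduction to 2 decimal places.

124.91

PM2.5 239.25: bracket 114.35–242.33 → index 51–100; slope 49/127.98, offset 124.90.
AQI = 51 + 49/127.98·124.90 ≈ 98.82 ⇒ 99.
Current AQI 99 is in the Moderate range (51–100). The next-lower category tops out at AQI 50, whose upper concentration bound is 114.34 µg/m³.
Reduction needed = 239.25 − 114.34 = 124.91 µg/m³.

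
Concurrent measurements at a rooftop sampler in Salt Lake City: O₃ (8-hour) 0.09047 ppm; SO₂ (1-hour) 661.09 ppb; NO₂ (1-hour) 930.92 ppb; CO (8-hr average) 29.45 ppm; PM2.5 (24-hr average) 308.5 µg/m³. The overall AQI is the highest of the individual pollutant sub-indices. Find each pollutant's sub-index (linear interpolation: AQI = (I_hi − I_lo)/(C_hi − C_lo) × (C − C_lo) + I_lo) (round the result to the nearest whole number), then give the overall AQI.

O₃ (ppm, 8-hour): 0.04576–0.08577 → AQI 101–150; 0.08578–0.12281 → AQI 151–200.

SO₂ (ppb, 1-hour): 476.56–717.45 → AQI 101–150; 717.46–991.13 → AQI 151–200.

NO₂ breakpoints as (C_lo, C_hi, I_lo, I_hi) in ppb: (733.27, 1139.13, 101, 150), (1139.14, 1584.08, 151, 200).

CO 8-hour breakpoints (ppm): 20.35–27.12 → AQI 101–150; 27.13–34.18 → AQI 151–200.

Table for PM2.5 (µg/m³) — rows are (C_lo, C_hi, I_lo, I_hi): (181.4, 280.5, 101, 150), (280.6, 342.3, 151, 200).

O₃ 0.09047: bracket 0.08578–0.12281 → index 151–200; slope 49/0.03703, offset 0.00469.
AQI = 151 + 49/0.03703·0.00469 ≈ 157.21 ⇒ 157.
SO₂ 661.09: bracket 476.56–717.45 → index 101–150; slope 49/240.89, offset 184.53.
AQI = 101 + 49/240.89·184.53 ≈ 138.54 ⇒ 139.
NO₂: row 733.27–1139.13 (AQI 101–150). (150−101)·(930.92−733.27)/(1139.13−733.27) + 101 = 49·197.65/405.86 + 101 ≈ 124.86 → 125.
CO 29.45: bracket 27.13–34.18 → index 151–200; slope 49/7.05, offset 2.32.
AQI = 151 + 49/7.05·2.32 ≈ 167.12 ⇒ 167.
PM2.5: row 280.6–342.3 (AQI 151–200). (200−151)·(308.5−280.6)/(342.3−280.6) + 151 = 49·27.9/61.7 + 151 ≈ 173.16 → 173.
Sub-indices: O₃→157, SO₂→139, NO₂→125, CO→167, PM2.5→173. Overall AQI = max = 173; dominant pollutant is PM2.5.

173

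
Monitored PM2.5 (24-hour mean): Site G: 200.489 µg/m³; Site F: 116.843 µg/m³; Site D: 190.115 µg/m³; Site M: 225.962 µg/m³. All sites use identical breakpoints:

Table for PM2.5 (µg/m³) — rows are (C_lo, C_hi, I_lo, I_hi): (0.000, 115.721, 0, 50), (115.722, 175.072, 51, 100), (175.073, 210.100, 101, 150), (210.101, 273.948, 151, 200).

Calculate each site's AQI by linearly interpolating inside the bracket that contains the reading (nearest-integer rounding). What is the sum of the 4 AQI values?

474

Site G: row 175.073–210.100 (AQI 101–150). (150−101)·(200.489−175.073)/(210.100−175.073) + 101 = 49·25.416/35.027 + 101 ≈ 136.55 → 137.
Site F: 116.843 ∈ [115.722, 175.072] ↔ index [51, 100].
51 + (116.843−115.722)·(100−51)/(175.072−115.722) = 51 + 1.121·49/59.350 ≈ 51.93, so AQI = 52.
Site D: row 175.073–210.100 (AQI 101–150). (150−101)·(190.115−175.073)/(210.100−175.073) + 101 = 49·15.042/35.027 + 101 ≈ 122.04 → 122.
Site M: 225.962 ∈ [210.101, 273.948] ↔ index [151, 200].
151 + (225.962−210.101)·(200−151)/(273.948−210.101) = 151 + 15.861·49/63.847 ≈ 163.17, so AQI = 163.
AQIs: Site G=137, Site F=52, Site D=122, Site M=163. Sum = 137 + 52 + 122 + 163 = 474.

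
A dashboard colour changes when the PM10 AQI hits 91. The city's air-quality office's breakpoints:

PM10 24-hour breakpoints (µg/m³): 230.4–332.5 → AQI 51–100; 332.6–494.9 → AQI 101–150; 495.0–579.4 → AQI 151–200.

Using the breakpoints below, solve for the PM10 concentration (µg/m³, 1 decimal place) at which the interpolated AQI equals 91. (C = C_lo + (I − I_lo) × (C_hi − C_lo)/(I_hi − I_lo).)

AQI 91 lies in the 51–100 band, which corresponds to 230.4–332.5 µg/m³.
C = 230.4 + (91−51)×(332.5−230.4)/(100−51) = 230.4 + 40×102.1/49 ≈ 313.747 µg/m³ → 313.7 µg/m³ to 1 dp.

313.7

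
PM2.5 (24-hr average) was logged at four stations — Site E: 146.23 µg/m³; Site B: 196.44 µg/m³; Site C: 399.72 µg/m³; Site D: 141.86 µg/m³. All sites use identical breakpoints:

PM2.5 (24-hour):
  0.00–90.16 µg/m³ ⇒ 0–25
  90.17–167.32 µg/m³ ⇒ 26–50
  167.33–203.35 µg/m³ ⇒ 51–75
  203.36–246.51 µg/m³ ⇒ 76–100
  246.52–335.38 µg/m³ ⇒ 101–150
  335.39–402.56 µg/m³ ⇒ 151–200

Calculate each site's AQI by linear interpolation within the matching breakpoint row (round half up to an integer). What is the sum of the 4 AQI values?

353

Site E: row 90.17–167.32 (AQI 26–50). (50−26)·(146.23−90.17)/(167.32−90.17) + 26 = 24·56.06/77.15 + 26 ≈ 43.44 → 43.
Site B: 196.44 lies in 167.33–203.35, so I_lo=51, I_hi=75, C_lo=167.33, C_hi=203.35.
(75−51)/(203.35−167.33) × (196.44−167.33) + 51 = 24/36.02 × 29.11 + 51 ≈ 70.40 → 70.
Site C: row 335.39–402.56 (AQI 151–200). (200−151)·(399.72−335.39)/(402.56−335.39) + 151 = 49·64.33/67.17 + 151 ≈ 197.93 → 198.
Site D: 141.86 ∈ [90.17, 167.32] ↔ index [26, 50].
26 + (141.86−90.17)·(50−26)/(167.32−90.17) = 26 + 51.69·24/77.15 ≈ 42.08, so AQI = 42.
AQIs: Site E=43, Site B=70, Site C=198, Site D=42. Sum = 43 + 70 + 198 + 42 = 353.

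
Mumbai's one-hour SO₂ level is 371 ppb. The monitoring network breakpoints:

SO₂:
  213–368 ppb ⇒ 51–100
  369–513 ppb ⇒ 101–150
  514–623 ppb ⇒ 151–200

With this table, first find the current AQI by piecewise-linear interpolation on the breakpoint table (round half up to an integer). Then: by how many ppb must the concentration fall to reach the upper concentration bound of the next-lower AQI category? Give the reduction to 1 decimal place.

3.0

SO₂ 371: bracket 369–513 → index 101–150; slope 49/144, offset 2.
AQI = 101 + 49/144·2 ≈ 101.68 ⇒ 102.
Current AQI 102 is in the Unhealthy for Sensitive Groups range (101–150). The next-lower category tops out at AQI 100, whose upper concentration bound is 368 ppb.
Reduction needed = 371 − 368 = 3.0 ppb.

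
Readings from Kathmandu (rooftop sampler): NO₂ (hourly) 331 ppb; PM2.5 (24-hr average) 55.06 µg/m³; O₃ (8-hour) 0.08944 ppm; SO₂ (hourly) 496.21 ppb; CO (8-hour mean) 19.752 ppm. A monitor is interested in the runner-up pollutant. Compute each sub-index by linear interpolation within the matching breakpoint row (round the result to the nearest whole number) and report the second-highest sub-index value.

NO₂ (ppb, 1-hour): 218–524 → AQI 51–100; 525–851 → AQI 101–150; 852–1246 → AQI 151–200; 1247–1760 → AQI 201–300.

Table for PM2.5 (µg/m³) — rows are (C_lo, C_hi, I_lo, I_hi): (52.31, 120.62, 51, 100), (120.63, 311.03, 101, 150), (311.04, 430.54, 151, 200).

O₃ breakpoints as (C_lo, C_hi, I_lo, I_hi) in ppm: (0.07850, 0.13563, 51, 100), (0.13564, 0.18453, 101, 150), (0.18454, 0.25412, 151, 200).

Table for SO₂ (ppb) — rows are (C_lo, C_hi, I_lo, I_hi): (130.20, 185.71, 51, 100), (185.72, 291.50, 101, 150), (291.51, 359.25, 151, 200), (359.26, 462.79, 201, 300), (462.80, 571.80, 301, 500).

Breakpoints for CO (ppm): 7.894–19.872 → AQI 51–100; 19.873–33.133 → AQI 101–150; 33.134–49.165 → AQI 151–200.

NO₂: 331 ∈ [218, 524] ↔ index [51, 100].
51 + (331−218)·(100−51)/(524−218) = 51 + 113·49/306 ≈ 69.09, so AQI = 69.
PM2.5: 55.06 lies in 52.31–120.62, so I_lo=51, I_hi=100, C_lo=52.31, C_hi=120.62.
(100−51)/(120.62−52.31) × (55.06−52.31) + 51 = 49/68.31 × 2.75 + 51 ≈ 52.97 → 53.
O₃: 0.08944 lies in 0.07850–0.13563, so I_lo=51, I_hi=100, C_lo=0.07850, C_hi=0.13563.
(100−51)/(0.13563−0.07850) × (0.08944−0.07850) + 51 = 49/0.05713 × 0.01094 + 51 ≈ 60.38 → 60.
SO₂: 496.21 lies in 462.80–571.80, so I_lo=301, I_hi=500, C_lo=462.80, C_hi=571.80.
(500−301)/(571.80−462.80) × (496.21−462.80) + 301 = 199/109.00 × 33.41 + 301 ≈ 362.00 → 362.
CO: 19.752 lies in 7.894–19.872, so I_lo=51, I_hi=100, C_lo=7.894, C_hi=19.872.
(100−51)/(19.872−7.894) × (19.752−7.894) + 51 = 49/11.978 × 11.858 + 51 ≈ 99.51 → 100.
Sub-indices: NO₂→69, PM2.5→53, O₃→60, SO₂→362, CO→100. Ranked high→low: 362, 100, 69, 60, 53. Second-highest sub-index = 100.

100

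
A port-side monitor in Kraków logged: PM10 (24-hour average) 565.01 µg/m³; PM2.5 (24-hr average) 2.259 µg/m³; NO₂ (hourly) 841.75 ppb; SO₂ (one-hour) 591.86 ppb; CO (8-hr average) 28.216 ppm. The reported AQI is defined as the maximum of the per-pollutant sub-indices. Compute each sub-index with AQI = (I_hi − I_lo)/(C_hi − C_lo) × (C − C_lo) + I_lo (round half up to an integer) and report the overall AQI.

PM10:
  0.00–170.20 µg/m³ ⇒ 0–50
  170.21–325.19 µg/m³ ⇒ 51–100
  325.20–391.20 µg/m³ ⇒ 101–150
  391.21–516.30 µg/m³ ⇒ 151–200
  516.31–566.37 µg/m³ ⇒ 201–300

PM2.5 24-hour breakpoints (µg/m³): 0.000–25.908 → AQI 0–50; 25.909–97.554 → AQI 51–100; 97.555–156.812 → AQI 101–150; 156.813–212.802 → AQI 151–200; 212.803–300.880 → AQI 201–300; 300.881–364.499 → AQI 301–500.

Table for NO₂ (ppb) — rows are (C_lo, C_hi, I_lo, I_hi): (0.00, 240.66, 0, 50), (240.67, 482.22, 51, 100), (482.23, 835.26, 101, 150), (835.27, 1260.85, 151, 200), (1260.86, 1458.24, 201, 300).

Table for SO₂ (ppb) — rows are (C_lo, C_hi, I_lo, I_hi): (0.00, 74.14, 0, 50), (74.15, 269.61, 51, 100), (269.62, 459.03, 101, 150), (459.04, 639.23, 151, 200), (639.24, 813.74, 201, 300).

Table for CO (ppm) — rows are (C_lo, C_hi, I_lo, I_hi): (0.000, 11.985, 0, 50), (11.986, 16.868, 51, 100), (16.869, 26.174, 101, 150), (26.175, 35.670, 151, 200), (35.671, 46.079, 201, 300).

PM10: 565.01 ∈ [516.31, 566.37] ↔ index [201, 300].
201 + (565.01−516.31)·(300−201)/(566.37−516.31) = 201 + 48.70·99/50.06 ≈ 297.31, so AQI = 297.
PM2.5: 2.259 ∈ [0.000, 25.908] ↔ index [0, 50].
0 + (2.259−0.000)·(50−0)/(25.908−0.000) = 0 + 2.259·50/25.908 ≈ 4.36, so AQI = 4.
NO₂ 841.75: bracket 835.27–1260.85 → index 151–200; slope 49/425.58, offset 6.48.
AQI = 151 + 49/425.58·6.48 ≈ 151.75 ⇒ 152.
SO₂: 591.86 lies in 459.04–639.23, so I_lo=151, I_hi=200, C_lo=459.04, C_hi=639.23.
(200−151)/(639.23−459.04) × (591.86−459.04) + 151 = 49/180.19 × 132.82 + 151 ≈ 187.12 → 187.
CO: row 26.175–35.670 (AQI 151–200). (200−151)·(28.216−26.175)/(35.670−26.175) + 151 = 49·2.041/9.495 + 151 ≈ 161.53 → 162.
Sub-indices: PM10→297, PM2.5→4, NO₂→152, SO₂→187, CO→162. Overall AQI = max = 297; dominant pollutant is PM10.

297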